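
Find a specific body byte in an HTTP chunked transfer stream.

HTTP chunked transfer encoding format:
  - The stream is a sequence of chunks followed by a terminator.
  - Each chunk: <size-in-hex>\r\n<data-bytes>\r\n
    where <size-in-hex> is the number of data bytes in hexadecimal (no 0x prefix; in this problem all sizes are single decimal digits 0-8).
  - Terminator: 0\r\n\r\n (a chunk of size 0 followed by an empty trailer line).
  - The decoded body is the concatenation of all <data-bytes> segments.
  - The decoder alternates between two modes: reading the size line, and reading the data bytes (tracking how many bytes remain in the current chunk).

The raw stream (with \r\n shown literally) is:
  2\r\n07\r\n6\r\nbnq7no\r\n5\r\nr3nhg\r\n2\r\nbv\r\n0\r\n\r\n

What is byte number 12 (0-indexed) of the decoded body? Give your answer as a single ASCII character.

Chunk 1: stream[0..1]='2' size=0x2=2, data at stream[3..5]='07' -> body[0..2], body so far='07'
Chunk 2: stream[7..8]='6' size=0x6=6, data at stream[10..16]='bnq7no' -> body[2..8], body so far='07bnq7no'
Chunk 3: stream[18..19]='5' size=0x5=5, data at stream[21..26]='r3nhg' -> body[8..13], body so far='07bnq7nor3nhg'
Chunk 4: stream[28..29]='2' size=0x2=2, data at stream[31..33]='bv' -> body[13..15], body so far='07bnq7nor3nhgbv'
Chunk 5: stream[35..36]='0' size=0 (terminator). Final body='07bnq7nor3nhgbv' (15 bytes)
Body byte 12 = 'g'

Answer: g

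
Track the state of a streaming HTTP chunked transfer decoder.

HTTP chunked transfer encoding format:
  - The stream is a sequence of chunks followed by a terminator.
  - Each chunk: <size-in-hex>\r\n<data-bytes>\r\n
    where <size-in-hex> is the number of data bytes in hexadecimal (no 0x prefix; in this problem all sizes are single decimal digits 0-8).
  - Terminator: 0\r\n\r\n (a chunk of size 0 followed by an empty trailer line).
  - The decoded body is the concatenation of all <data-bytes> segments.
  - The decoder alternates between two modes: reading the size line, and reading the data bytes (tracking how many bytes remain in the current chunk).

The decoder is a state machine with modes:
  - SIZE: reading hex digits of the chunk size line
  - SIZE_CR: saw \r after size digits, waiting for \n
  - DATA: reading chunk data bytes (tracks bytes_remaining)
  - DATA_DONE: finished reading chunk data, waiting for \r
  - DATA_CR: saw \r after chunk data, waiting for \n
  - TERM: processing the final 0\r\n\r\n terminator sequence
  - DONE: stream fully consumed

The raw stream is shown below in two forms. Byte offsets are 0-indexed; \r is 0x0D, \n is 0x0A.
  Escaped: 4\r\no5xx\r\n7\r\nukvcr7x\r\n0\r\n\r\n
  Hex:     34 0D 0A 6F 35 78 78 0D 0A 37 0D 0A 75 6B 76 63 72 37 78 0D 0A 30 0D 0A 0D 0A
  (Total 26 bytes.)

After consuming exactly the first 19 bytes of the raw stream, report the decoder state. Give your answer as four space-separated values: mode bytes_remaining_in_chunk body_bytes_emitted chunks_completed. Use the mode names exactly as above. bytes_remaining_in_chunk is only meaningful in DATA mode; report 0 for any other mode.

Answer: DATA_DONE 0 11 1

Derivation:
Byte 0 = '4': mode=SIZE remaining=0 emitted=0 chunks_done=0
Byte 1 = 0x0D: mode=SIZE_CR remaining=0 emitted=0 chunks_done=0
Byte 2 = 0x0A: mode=DATA remaining=4 emitted=0 chunks_done=0
Byte 3 = 'o': mode=DATA remaining=3 emitted=1 chunks_done=0
Byte 4 = '5': mode=DATA remaining=2 emitted=2 chunks_done=0
Byte 5 = 'x': mode=DATA remaining=1 emitted=3 chunks_done=0
Byte 6 = 'x': mode=DATA_DONE remaining=0 emitted=4 chunks_done=0
Byte 7 = 0x0D: mode=DATA_CR remaining=0 emitted=4 chunks_done=0
Byte 8 = 0x0A: mode=SIZE remaining=0 emitted=4 chunks_done=1
Byte 9 = '7': mode=SIZE remaining=0 emitted=4 chunks_done=1
Byte 10 = 0x0D: mode=SIZE_CR remaining=0 emitted=4 chunks_done=1
Byte 11 = 0x0A: mode=DATA remaining=7 emitted=4 chunks_done=1
Byte 12 = 'u': mode=DATA remaining=6 emitted=5 chunks_done=1
Byte 13 = 'k': mode=DATA remaining=5 emitted=6 chunks_done=1
Byte 14 = 'v': mode=DATA remaining=4 emitted=7 chunks_done=1
Byte 15 = 'c': mode=DATA remaining=3 emitted=8 chunks_done=1
Byte 16 = 'r': mode=DATA remaining=2 emitted=9 chunks_done=1
Byte 17 = '7': mode=DATA remaining=1 emitted=10 chunks_done=1
Byte 18 = 'x': mode=DATA_DONE remaining=0 emitted=11 chunks_done=1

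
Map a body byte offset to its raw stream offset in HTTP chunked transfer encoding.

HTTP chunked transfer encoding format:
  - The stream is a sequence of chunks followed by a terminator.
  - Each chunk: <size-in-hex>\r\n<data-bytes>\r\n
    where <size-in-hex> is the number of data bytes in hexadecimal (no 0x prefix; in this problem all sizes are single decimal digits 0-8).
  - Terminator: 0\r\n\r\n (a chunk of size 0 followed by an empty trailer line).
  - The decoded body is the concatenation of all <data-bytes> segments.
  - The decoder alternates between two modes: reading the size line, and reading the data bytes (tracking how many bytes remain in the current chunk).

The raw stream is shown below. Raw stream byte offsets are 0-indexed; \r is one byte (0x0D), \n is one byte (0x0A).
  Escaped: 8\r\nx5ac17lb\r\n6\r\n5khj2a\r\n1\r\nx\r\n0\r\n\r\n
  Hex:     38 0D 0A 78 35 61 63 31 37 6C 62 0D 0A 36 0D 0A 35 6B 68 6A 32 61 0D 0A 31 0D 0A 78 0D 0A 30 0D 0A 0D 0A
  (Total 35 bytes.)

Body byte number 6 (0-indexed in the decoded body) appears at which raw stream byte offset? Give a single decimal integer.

Chunk 1: stream[0..1]='8' size=0x8=8, data at stream[3..11]='x5ac17lb' -> body[0..8], body so far='x5ac17lb'
Chunk 2: stream[13..14]='6' size=0x6=6, data at stream[16..22]='5khj2a' -> body[8..14], body so far='x5ac17lb5khj2a'
Chunk 3: stream[24..25]='1' size=0x1=1, data at stream[27..28]='x' -> body[14..15], body so far='x5ac17lb5khj2ax'
Chunk 4: stream[30..31]='0' size=0 (terminator). Final body='x5ac17lb5khj2ax' (15 bytes)
Body byte 6 at stream offset 9

Answer: 9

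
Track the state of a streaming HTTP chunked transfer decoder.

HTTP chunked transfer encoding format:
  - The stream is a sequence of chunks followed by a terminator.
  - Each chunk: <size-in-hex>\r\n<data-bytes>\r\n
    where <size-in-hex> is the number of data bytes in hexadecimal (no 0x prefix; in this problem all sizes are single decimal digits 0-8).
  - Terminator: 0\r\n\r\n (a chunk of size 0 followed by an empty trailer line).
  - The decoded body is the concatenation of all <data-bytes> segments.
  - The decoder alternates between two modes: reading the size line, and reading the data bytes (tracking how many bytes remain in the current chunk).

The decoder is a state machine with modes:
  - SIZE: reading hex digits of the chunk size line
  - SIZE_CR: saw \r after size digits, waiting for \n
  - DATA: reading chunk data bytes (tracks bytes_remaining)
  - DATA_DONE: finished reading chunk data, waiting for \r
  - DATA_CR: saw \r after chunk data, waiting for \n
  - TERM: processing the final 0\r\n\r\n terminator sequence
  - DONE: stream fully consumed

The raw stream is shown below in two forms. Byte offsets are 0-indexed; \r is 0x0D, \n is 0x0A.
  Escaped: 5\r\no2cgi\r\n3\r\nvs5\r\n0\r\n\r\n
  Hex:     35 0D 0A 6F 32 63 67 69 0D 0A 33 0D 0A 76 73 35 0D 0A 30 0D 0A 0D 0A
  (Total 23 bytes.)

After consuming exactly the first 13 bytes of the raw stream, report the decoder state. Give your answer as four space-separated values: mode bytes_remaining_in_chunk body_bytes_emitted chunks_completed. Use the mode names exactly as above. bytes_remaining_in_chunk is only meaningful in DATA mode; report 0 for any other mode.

Answer: DATA 3 5 1

Derivation:
Byte 0 = '5': mode=SIZE remaining=0 emitted=0 chunks_done=0
Byte 1 = 0x0D: mode=SIZE_CR remaining=0 emitted=0 chunks_done=0
Byte 2 = 0x0A: mode=DATA remaining=5 emitted=0 chunks_done=0
Byte 3 = 'o': mode=DATA remaining=4 emitted=1 chunks_done=0
Byte 4 = '2': mode=DATA remaining=3 emitted=2 chunks_done=0
Byte 5 = 'c': mode=DATA remaining=2 emitted=3 chunks_done=0
Byte 6 = 'g': mode=DATA remaining=1 emitted=4 chunks_done=0
Byte 7 = 'i': mode=DATA_DONE remaining=0 emitted=5 chunks_done=0
Byte 8 = 0x0D: mode=DATA_CR remaining=0 emitted=5 chunks_done=0
Byte 9 = 0x0A: mode=SIZE remaining=0 emitted=5 chunks_done=1
Byte 10 = '3': mode=SIZE remaining=0 emitted=5 chunks_done=1
Byte 11 = 0x0D: mode=SIZE_CR remaining=0 emitted=5 chunks_done=1
Byte 12 = 0x0A: mode=DATA remaining=3 emitted=5 chunks_done=1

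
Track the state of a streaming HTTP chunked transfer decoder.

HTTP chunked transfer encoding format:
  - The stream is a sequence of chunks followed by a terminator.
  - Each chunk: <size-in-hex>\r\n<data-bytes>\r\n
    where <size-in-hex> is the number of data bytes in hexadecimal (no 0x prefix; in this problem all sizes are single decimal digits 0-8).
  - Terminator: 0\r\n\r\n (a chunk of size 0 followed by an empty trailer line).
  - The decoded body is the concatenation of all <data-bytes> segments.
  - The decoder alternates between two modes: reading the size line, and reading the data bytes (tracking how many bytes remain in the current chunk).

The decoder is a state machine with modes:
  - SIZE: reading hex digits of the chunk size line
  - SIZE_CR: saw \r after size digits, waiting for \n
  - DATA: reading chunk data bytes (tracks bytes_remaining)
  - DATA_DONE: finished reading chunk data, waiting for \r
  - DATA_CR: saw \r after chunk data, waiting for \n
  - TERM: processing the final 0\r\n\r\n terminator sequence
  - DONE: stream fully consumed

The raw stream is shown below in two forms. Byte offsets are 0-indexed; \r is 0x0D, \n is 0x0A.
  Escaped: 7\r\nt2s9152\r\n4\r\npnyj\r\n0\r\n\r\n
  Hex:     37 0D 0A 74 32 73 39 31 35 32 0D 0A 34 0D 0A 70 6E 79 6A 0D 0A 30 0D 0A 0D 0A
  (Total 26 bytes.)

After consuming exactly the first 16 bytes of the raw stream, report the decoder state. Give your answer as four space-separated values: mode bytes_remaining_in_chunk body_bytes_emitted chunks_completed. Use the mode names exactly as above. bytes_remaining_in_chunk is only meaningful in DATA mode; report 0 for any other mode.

Answer: DATA 3 8 1

Derivation:
Byte 0 = '7': mode=SIZE remaining=0 emitted=0 chunks_done=0
Byte 1 = 0x0D: mode=SIZE_CR remaining=0 emitted=0 chunks_done=0
Byte 2 = 0x0A: mode=DATA remaining=7 emitted=0 chunks_done=0
Byte 3 = 't': mode=DATA remaining=6 emitted=1 chunks_done=0
Byte 4 = '2': mode=DATA remaining=5 emitted=2 chunks_done=0
Byte 5 = 's': mode=DATA remaining=4 emitted=3 chunks_done=0
Byte 6 = '9': mode=DATA remaining=3 emitted=4 chunks_done=0
Byte 7 = '1': mode=DATA remaining=2 emitted=5 chunks_done=0
Byte 8 = '5': mode=DATA remaining=1 emitted=6 chunks_done=0
Byte 9 = '2': mode=DATA_DONE remaining=0 emitted=7 chunks_done=0
Byte 10 = 0x0D: mode=DATA_CR remaining=0 emitted=7 chunks_done=0
Byte 11 = 0x0A: mode=SIZE remaining=0 emitted=7 chunks_done=1
Byte 12 = '4': mode=SIZE remaining=0 emitted=7 chunks_done=1
Byte 13 = 0x0D: mode=SIZE_CR remaining=0 emitted=7 chunks_done=1
Byte 14 = 0x0A: mode=DATA remaining=4 emitted=7 chunks_done=1
Byte 15 = 'p': mode=DATA remaining=3 emitted=8 chunks_done=1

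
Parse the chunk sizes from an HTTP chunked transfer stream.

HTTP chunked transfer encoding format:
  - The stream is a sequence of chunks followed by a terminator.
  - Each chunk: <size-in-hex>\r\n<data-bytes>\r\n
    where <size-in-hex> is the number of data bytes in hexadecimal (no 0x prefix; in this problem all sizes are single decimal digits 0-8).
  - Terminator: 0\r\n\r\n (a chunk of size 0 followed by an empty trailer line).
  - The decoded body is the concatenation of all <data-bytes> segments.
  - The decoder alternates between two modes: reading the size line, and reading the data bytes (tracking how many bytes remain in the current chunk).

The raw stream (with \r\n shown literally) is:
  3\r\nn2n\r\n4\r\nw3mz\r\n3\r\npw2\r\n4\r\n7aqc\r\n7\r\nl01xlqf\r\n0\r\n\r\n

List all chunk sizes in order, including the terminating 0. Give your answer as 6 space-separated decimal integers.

Chunk 1: stream[0..1]='3' size=0x3=3, data at stream[3..6]='n2n' -> body[0..3], body so far='n2n'
Chunk 2: stream[8..9]='4' size=0x4=4, data at stream[11..15]='w3mz' -> body[3..7], body so far='n2nw3mz'
Chunk 3: stream[17..18]='3' size=0x3=3, data at stream[20..23]='pw2' -> body[7..10], body so far='n2nw3mzpw2'
Chunk 4: stream[25..26]='4' size=0x4=4, data at stream[28..32]='7aqc' -> body[10..14], body so far='n2nw3mzpw27aqc'
Chunk 5: stream[34..35]='7' size=0x7=7, data at stream[37..44]='l01xlqf' -> body[14..21], body so far='n2nw3mzpw27aqcl01xlqf'
Chunk 6: stream[46..47]='0' size=0 (terminator). Final body='n2nw3mzpw27aqcl01xlqf' (21 bytes)

Answer: 3 4 3 4 7 0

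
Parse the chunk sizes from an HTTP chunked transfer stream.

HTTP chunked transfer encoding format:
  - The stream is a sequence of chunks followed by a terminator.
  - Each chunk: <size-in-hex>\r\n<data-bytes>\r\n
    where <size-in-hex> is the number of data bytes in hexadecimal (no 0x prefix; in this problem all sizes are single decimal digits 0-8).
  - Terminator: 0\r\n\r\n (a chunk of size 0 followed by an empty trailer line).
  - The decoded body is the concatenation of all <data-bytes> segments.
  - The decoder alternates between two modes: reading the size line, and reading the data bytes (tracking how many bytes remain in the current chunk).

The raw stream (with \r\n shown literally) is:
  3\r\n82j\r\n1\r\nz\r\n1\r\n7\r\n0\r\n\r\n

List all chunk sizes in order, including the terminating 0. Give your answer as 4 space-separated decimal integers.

Chunk 1: stream[0..1]='3' size=0x3=3, data at stream[3..6]='82j' -> body[0..3], body so far='82j'
Chunk 2: stream[8..9]='1' size=0x1=1, data at stream[11..12]='z' -> body[3..4], body so far='82jz'
Chunk 3: stream[14..15]='1' size=0x1=1, data at stream[17..18]='7' -> body[4..5], body so far='82jz7'
Chunk 4: stream[20..21]='0' size=0 (terminator). Final body='82jz7' (5 bytes)

Answer: 3 1 1 0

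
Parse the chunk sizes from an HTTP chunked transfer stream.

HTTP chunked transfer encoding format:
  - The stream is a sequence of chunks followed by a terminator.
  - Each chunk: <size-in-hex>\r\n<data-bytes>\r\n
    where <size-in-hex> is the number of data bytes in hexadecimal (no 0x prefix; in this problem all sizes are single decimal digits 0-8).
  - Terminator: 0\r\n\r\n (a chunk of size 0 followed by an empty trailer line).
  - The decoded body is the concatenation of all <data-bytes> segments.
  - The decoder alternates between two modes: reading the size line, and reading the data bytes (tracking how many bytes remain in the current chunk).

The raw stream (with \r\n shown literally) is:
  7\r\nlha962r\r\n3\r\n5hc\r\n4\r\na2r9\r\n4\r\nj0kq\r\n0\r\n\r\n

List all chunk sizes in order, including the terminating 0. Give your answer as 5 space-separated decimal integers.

Chunk 1: stream[0..1]='7' size=0x7=7, data at stream[3..10]='lha962r' -> body[0..7], body so far='lha962r'
Chunk 2: stream[12..13]='3' size=0x3=3, data at stream[15..18]='5hc' -> body[7..10], body so far='lha962r5hc'
Chunk 3: stream[20..21]='4' size=0x4=4, data at stream[23..27]='a2r9' -> body[10..14], body so far='lha962r5hca2r9'
Chunk 4: stream[29..30]='4' size=0x4=4, data at stream[32..36]='j0kq' -> body[14..18], body so far='lha962r5hca2r9j0kq'
Chunk 5: stream[38..39]='0' size=0 (terminator). Final body='lha962r5hca2r9j0kq' (18 bytes)

Answer: 7 3 4 4 0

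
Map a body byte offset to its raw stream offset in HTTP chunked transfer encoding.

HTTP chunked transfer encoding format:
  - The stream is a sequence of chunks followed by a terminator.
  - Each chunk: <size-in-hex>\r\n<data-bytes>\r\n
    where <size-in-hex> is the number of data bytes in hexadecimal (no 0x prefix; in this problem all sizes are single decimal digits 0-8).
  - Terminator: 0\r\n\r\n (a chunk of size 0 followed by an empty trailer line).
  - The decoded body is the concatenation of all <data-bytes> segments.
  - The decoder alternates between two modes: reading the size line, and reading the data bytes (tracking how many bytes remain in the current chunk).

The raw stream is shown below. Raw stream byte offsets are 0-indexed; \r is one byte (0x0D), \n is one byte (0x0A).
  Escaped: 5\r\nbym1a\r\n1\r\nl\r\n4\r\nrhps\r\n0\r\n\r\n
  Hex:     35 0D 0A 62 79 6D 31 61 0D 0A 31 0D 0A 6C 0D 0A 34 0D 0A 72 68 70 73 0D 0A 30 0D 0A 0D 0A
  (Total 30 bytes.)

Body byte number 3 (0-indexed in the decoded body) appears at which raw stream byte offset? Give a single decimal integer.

Answer: 6

Derivation:
Chunk 1: stream[0..1]='5' size=0x5=5, data at stream[3..8]='bym1a' -> body[0..5], body so far='bym1a'
Chunk 2: stream[10..11]='1' size=0x1=1, data at stream[13..14]='l' -> body[5..6], body so far='bym1al'
Chunk 3: stream[16..17]='4' size=0x4=4, data at stream[19..23]='rhps' -> body[6..10], body so far='bym1alrhps'
Chunk 4: stream[25..26]='0' size=0 (terminator). Final body='bym1alrhps' (10 bytes)
Body byte 3 at stream offset 6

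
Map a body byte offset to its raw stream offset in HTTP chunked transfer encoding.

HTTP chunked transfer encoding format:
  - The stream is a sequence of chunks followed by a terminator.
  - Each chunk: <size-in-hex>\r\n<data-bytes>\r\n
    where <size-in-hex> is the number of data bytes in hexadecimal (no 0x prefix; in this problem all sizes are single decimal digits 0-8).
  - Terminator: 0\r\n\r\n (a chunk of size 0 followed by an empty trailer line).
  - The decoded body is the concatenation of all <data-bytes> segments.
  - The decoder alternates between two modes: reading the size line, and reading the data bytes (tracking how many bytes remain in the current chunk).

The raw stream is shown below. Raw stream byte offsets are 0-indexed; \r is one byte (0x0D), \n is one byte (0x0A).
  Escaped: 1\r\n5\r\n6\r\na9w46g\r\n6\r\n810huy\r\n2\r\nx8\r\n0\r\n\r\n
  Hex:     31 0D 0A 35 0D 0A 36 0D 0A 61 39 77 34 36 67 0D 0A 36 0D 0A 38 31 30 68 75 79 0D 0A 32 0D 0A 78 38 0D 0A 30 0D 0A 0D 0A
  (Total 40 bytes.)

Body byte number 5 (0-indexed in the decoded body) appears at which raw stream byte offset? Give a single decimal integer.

Chunk 1: stream[0..1]='1' size=0x1=1, data at stream[3..4]='5' -> body[0..1], body so far='5'
Chunk 2: stream[6..7]='6' size=0x6=6, data at stream[9..15]='a9w46g' -> body[1..7], body so far='5a9w46g'
Chunk 3: stream[17..18]='6' size=0x6=6, data at stream[20..26]='810huy' -> body[7..13], body so far='5a9w46g810huy'
Chunk 4: stream[28..29]='2' size=0x2=2, data at stream[31..33]='x8' -> body[13..15], body so far='5a9w46g810huyx8'
Chunk 5: stream[35..36]='0' size=0 (terminator). Final body='5a9w46g810huyx8' (15 bytes)
Body byte 5 at stream offset 13

Answer: 13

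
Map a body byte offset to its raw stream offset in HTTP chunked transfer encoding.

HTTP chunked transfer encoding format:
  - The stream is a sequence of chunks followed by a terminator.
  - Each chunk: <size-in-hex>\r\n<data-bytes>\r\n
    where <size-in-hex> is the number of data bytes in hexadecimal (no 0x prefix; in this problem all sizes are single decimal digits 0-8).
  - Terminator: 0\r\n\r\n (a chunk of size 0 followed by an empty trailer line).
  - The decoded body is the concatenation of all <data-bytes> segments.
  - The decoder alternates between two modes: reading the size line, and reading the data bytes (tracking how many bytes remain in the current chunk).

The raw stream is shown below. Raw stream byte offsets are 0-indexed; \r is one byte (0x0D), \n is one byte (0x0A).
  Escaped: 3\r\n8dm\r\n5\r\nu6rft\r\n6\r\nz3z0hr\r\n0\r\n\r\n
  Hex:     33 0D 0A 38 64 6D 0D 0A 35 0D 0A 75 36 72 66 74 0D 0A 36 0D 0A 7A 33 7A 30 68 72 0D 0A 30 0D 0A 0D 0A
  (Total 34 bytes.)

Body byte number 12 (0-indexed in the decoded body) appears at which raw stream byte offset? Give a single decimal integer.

Answer: 25

Derivation:
Chunk 1: stream[0..1]='3' size=0x3=3, data at stream[3..6]='8dm' -> body[0..3], body so far='8dm'
Chunk 2: stream[8..9]='5' size=0x5=5, data at stream[11..16]='u6rft' -> body[3..8], body so far='8dmu6rft'
Chunk 3: stream[18..19]='6' size=0x6=6, data at stream[21..27]='z3z0hr' -> body[8..14], body so far='8dmu6rftz3z0hr'
Chunk 4: stream[29..30]='0' size=0 (terminator). Final body='8dmu6rftz3z0hr' (14 bytes)
Body byte 12 at stream offset 25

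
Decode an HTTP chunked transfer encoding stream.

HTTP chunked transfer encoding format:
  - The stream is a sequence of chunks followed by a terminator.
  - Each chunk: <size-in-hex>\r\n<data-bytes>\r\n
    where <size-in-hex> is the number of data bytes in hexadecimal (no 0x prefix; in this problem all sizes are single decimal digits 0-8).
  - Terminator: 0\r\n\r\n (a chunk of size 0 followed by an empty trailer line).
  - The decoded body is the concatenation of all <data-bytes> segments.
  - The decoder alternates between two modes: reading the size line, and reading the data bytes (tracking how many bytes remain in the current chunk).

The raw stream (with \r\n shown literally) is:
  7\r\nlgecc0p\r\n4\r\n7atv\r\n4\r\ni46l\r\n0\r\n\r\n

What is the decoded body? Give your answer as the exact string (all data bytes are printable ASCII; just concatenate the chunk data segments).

Answer: lgecc0p7atvi46l

Derivation:
Chunk 1: stream[0..1]='7' size=0x7=7, data at stream[3..10]='lgecc0p' -> body[0..7], body so far='lgecc0p'
Chunk 2: stream[12..13]='4' size=0x4=4, data at stream[15..19]='7atv' -> body[7..11], body so far='lgecc0p7atv'
Chunk 3: stream[21..22]='4' size=0x4=4, data at stream[24..28]='i46l' -> body[11..15], body so far='lgecc0p7atvi46l'
Chunk 4: stream[30..31]='0' size=0 (terminator). Final body='lgecc0p7atvi46l' (15 bytes)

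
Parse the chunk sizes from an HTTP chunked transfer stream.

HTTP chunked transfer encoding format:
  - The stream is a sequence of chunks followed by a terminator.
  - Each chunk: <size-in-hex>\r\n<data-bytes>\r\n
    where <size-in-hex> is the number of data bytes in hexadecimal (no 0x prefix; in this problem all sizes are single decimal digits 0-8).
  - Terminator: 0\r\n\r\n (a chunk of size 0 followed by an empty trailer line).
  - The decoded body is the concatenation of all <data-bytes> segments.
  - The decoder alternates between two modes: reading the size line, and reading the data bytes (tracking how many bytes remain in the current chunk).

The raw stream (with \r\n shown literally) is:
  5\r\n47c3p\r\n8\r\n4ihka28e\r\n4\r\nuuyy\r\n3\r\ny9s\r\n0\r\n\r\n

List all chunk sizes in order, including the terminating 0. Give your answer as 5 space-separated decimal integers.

Answer: 5 8 4 3 0

Derivation:
Chunk 1: stream[0..1]='5' size=0x5=5, data at stream[3..8]='47c3p' -> body[0..5], body so far='47c3p'
Chunk 2: stream[10..11]='8' size=0x8=8, data at stream[13..21]='4ihka28e' -> body[5..13], body so far='47c3p4ihka28e'
Chunk 3: stream[23..24]='4' size=0x4=4, data at stream[26..30]='uuyy' -> body[13..17], body so far='47c3p4ihka28euuyy'
Chunk 4: stream[32..33]='3' size=0x3=3, data at stream[35..38]='y9s' -> body[17..20], body so far='47c3p4ihka28euuyyy9s'
Chunk 5: stream[40..41]='0' size=0 (terminator). Final body='47c3p4ihka28euuyyy9s' (20 bytes)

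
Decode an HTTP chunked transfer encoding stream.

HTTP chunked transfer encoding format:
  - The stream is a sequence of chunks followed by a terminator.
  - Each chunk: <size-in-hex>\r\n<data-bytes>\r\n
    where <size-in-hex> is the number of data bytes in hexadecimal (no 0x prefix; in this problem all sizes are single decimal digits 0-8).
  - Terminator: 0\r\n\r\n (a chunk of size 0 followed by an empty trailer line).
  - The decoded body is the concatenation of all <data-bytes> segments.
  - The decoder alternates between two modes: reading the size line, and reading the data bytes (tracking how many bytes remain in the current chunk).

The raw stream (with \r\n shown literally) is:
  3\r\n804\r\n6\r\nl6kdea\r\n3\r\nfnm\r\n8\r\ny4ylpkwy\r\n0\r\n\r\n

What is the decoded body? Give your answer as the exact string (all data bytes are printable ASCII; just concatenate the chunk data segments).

Answer: 804l6kdeafnmy4ylpkwy

Derivation:
Chunk 1: stream[0..1]='3' size=0x3=3, data at stream[3..6]='804' -> body[0..3], body so far='804'
Chunk 2: stream[8..9]='6' size=0x6=6, data at stream[11..17]='l6kdea' -> body[3..9], body so far='804l6kdea'
Chunk 3: stream[19..20]='3' size=0x3=3, data at stream[22..25]='fnm' -> body[9..12], body so far='804l6kdeafnm'
Chunk 4: stream[27..28]='8' size=0x8=8, data at stream[30..38]='y4ylpkwy' -> body[12..20], body so far='804l6kdeafnmy4ylpkwy'
Chunk 5: stream[40..41]='0' size=0 (terminator). Final body='804l6kdeafnmy4ylpkwy' (20 bytes)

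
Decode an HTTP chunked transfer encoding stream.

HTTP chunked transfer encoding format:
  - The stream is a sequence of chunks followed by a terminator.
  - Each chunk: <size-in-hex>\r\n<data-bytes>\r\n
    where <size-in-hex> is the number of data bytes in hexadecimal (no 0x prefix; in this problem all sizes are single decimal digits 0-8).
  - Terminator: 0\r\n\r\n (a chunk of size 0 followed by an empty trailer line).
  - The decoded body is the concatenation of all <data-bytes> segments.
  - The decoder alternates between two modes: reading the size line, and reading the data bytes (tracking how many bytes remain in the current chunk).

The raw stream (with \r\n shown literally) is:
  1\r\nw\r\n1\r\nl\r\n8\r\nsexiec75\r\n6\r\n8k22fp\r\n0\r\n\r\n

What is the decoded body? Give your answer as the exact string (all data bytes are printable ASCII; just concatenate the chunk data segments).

Chunk 1: stream[0..1]='1' size=0x1=1, data at stream[3..4]='w' -> body[0..1], body so far='w'
Chunk 2: stream[6..7]='1' size=0x1=1, data at stream[9..10]='l' -> body[1..2], body so far='wl'
Chunk 3: stream[12..13]='8' size=0x8=8, data at stream[15..23]='sexiec75' -> body[2..10], body so far='wlsexiec75'
Chunk 4: stream[25..26]='6' size=0x6=6, data at stream[28..34]='8k22fp' -> body[10..16], body so far='wlsexiec758k22fp'
Chunk 5: stream[36..37]='0' size=0 (terminator). Final body='wlsexiec758k22fp' (16 bytes)

Answer: wlsexiec758k22fp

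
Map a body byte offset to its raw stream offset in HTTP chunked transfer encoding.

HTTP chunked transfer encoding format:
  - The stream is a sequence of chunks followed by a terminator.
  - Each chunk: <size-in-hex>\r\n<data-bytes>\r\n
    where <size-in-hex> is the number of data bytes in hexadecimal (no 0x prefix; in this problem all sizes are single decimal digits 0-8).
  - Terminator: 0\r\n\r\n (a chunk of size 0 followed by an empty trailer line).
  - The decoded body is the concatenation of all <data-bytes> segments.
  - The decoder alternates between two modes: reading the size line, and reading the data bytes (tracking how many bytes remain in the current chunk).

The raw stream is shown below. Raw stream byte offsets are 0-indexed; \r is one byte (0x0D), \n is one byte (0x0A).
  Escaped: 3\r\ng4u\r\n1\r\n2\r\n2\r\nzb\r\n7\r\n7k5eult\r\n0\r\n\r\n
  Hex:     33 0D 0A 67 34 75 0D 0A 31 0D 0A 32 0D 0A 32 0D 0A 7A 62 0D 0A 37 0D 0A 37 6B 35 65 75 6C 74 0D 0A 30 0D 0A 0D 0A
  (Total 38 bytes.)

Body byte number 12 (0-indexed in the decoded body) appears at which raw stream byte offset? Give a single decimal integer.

Answer: 30

Derivation:
Chunk 1: stream[0..1]='3' size=0x3=3, data at stream[3..6]='g4u' -> body[0..3], body so far='g4u'
Chunk 2: stream[8..9]='1' size=0x1=1, data at stream[11..12]='2' -> body[3..4], body so far='g4u2'
Chunk 3: stream[14..15]='2' size=0x2=2, data at stream[17..19]='zb' -> body[4..6], body so far='g4u2zb'
Chunk 4: stream[21..22]='7' size=0x7=7, data at stream[24..31]='7k5eult' -> body[6..13], body so far='g4u2zb7k5eult'
Chunk 5: stream[33..34]='0' size=0 (terminator). Final body='g4u2zb7k5eult' (13 bytes)
Body byte 12 at stream offset 30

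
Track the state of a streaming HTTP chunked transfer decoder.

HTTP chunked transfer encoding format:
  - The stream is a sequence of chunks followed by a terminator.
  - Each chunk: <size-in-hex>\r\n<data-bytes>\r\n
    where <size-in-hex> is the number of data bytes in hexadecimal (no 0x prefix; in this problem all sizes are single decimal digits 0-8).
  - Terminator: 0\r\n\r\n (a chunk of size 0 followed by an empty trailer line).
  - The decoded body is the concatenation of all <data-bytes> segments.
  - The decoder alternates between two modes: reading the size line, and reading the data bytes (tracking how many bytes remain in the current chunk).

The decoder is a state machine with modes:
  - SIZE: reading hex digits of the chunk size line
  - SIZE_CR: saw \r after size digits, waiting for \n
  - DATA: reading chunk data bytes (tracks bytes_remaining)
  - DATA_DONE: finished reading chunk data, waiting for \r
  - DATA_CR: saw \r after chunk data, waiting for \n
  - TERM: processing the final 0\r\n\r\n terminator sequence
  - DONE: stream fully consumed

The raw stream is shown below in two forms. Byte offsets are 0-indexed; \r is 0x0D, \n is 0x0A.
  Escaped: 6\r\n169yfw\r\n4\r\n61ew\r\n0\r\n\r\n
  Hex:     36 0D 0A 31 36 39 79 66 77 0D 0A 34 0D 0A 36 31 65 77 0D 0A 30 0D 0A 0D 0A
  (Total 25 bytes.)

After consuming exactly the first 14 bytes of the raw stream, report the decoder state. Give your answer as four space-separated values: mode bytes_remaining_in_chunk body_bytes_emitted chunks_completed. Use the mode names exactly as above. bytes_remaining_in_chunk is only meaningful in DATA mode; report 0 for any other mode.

Byte 0 = '6': mode=SIZE remaining=0 emitted=0 chunks_done=0
Byte 1 = 0x0D: mode=SIZE_CR remaining=0 emitted=0 chunks_done=0
Byte 2 = 0x0A: mode=DATA remaining=6 emitted=0 chunks_done=0
Byte 3 = '1': mode=DATA remaining=5 emitted=1 chunks_done=0
Byte 4 = '6': mode=DATA remaining=4 emitted=2 chunks_done=0
Byte 5 = '9': mode=DATA remaining=3 emitted=3 chunks_done=0
Byte 6 = 'y': mode=DATA remaining=2 emitted=4 chunks_done=0
Byte 7 = 'f': mode=DATA remaining=1 emitted=5 chunks_done=0
Byte 8 = 'w': mode=DATA_DONE remaining=0 emitted=6 chunks_done=0
Byte 9 = 0x0D: mode=DATA_CR remaining=0 emitted=6 chunks_done=0
Byte 10 = 0x0A: mode=SIZE remaining=0 emitted=6 chunks_done=1
Byte 11 = '4': mode=SIZE remaining=0 emitted=6 chunks_done=1
Byte 12 = 0x0D: mode=SIZE_CR remaining=0 emitted=6 chunks_done=1
Byte 13 = 0x0A: mode=DATA remaining=4 emitted=6 chunks_done=1

Answer: DATA 4 6 1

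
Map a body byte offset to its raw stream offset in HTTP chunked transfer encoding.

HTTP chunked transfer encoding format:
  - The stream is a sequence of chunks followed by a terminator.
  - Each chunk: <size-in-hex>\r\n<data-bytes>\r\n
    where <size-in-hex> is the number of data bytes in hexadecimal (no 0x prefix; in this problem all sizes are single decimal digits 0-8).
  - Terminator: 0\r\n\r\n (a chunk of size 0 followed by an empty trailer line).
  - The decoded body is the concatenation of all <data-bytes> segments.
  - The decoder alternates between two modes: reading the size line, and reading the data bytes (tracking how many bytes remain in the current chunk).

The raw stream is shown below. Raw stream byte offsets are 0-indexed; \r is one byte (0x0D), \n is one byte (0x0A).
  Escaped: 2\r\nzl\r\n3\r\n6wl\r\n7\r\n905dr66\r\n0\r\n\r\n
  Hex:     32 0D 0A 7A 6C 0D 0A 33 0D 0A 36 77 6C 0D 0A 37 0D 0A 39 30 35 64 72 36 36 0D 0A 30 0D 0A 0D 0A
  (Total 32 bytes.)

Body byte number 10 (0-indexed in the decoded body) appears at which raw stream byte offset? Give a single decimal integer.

Chunk 1: stream[0..1]='2' size=0x2=2, data at stream[3..5]='zl' -> body[0..2], body so far='zl'
Chunk 2: stream[7..8]='3' size=0x3=3, data at stream[10..13]='6wl' -> body[2..5], body so far='zl6wl'
Chunk 3: stream[15..16]='7' size=0x7=7, data at stream[18..25]='905dr66' -> body[5..12], body so far='zl6wl905dr66'
Chunk 4: stream[27..28]='0' size=0 (terminator). Final body='zl6wl905dr66' (12 bytes)
Body byte 10 at stream offset 23

Answer: 23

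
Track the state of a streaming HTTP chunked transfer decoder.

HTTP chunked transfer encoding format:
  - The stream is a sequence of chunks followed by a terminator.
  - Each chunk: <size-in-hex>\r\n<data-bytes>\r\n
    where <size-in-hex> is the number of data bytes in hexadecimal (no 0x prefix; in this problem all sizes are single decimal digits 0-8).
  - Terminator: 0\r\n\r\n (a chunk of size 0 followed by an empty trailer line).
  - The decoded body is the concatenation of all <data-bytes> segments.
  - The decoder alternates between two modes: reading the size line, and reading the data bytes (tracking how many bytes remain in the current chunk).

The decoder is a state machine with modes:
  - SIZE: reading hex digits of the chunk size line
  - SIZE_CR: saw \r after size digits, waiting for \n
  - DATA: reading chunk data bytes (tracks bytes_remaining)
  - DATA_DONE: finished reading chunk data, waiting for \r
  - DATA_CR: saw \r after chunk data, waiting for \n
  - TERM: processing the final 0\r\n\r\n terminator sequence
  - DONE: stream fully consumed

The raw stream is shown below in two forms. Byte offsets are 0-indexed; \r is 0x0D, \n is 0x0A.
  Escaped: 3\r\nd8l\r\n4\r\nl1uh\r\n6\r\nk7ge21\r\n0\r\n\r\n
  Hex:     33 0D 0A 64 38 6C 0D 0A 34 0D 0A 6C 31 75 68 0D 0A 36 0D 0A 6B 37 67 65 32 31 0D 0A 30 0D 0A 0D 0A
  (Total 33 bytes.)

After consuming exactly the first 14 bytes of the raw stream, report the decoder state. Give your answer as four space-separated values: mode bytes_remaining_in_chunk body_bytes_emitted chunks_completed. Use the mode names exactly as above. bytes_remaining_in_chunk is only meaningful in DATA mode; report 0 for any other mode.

Answer: DATA 1 6 1

Derivation:
Byte 0 = '3': mode=SIZE remaining=0 emitted=0 chunks_done=0
Byte 1 = 0x0D: mode=SIZE_CR remaining=0 emitted=0 chunks_done=0
Byte 2 = 0x0A: mode=DATA remaining=3 emitted=0 chunks_done=0
Byte 3 = 'd': mode=DATA remaining=2 emitted=1 chunks_done=0
Byte 4 = '8': mode=DATA remaining=1 emitted=2 chunks_done=0
Byte 5 = 'l': mode=DATA_DONE remaining=0 emitted=3 chunks_done=0
Byte 6 = 0x0D: mode=DATA_CR remaining=0 emitted=3 chunks_done=0
Byte 7 = 0x0A: mode=SIZE remaining=0 emitted=3 chunks_done=1
Byte 8 = '4': mode=SIZE remaining=0 emitted=3 chunks_done=1
Byte 9 = 0x0D: mode=SIZE_CR remaining=0 emitted=3 chunks_done=1
Byte 10 = 0x0A: mode=DATA remaining=4 emitted=3 chunks_done=1
Byte 11 = 'l': mode=DATA remaining=3 emitted=4 chunks_done=1
Byte 12 = '1': mode=DATA remaining=2 emitted=5 chunks_done=1
Byte 13 = 'u': mode=DATA remaining=1 emitted=6 chunks_done=1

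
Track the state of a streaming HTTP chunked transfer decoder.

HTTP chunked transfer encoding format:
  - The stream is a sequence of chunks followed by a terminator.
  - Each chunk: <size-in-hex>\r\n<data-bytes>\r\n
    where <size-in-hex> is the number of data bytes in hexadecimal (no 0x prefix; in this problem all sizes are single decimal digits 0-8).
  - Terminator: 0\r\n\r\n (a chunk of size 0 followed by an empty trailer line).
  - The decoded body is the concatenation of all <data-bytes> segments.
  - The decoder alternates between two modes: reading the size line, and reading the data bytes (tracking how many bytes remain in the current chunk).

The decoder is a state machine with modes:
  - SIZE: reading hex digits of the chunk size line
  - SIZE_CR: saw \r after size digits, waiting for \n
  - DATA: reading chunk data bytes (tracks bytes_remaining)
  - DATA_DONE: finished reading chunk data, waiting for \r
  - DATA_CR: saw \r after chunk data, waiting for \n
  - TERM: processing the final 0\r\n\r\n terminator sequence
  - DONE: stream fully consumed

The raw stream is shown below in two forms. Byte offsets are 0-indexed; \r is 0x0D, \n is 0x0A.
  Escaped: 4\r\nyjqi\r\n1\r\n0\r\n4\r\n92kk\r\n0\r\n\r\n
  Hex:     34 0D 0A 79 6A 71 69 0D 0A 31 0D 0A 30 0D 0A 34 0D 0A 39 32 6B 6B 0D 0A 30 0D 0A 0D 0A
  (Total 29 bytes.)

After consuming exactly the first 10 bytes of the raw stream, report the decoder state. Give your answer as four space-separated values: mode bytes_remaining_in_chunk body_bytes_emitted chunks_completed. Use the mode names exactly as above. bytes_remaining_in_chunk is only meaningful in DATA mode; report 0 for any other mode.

Answer: SIZE 0 4 1

Derivation:
Byte 0 = '4': mode=SIZE remaining=0 emitted=0 chunks_done=0
Byte 1 = 0x0D: mode=SIZE_CR remaining=0 emitted=0 chunks_done=0
Byte 2 = 0x0A: mode=DATA remaining=4 emitted=0 chunks_done=0
Byte 3 = 'y': mode=DATA remaining=3 emitted=1 chunks_done=0
Byte 4 = 'j': mode=DATA remaining=2 emitted=2 chunks_done=0
Byte 5 = 'q': mode=DATA remaining=1 emitted=3 chunks_done=0
Byte 6 = 'i': mode=DATA_DONE remaining=0 emitted=4 chunks_done=0
Byte 7 = 0x0D: mode=DATA_CR remaining=0 emitted=4 chunks_done=0
Byte 8 = 0x0A: mode=SIZE remaining=0 emitted=4 chunks_done=1
Byte 9 = '1': mode=SIZE remaining=0 emitted=4 chunks_done=1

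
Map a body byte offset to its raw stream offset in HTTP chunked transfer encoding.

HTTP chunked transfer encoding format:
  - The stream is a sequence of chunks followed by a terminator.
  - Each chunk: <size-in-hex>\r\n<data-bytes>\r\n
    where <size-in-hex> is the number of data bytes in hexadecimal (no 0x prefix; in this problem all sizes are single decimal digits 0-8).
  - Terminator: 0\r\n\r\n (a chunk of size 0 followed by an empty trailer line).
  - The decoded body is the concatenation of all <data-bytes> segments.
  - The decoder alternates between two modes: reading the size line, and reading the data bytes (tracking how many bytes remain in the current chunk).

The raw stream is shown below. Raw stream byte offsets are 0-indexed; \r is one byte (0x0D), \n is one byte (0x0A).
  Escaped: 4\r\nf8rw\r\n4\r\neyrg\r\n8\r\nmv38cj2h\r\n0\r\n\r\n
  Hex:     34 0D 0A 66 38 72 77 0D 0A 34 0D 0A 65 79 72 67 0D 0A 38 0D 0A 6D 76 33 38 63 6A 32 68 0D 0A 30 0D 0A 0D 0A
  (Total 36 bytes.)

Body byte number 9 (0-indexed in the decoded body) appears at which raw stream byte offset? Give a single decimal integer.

Chunk 1: stream[0..1]='4' size=0x4=4, data at stream[3..7]='f8rw' -> body[0..4], body so far='f8rw'
Chunk 2: stream[9..10]='4' size=0x4=4, data at stream[12..16]='eyrg' -> body[4..8], body so far='f8rweyrg'
Chunk 3: stream[18..19]='8' size=0x8=8, data at stream[21..29]='mv38cj2h' -> body[8..16], body so far='f8rweyrgmv38cj2h'
Chunk 4: stream[31..32]='0' size=0 (terminator). Final body='f8rweyrgmv38cj2h' (16 bytes)
Body byte 9 at stream offset 22

Answer: 22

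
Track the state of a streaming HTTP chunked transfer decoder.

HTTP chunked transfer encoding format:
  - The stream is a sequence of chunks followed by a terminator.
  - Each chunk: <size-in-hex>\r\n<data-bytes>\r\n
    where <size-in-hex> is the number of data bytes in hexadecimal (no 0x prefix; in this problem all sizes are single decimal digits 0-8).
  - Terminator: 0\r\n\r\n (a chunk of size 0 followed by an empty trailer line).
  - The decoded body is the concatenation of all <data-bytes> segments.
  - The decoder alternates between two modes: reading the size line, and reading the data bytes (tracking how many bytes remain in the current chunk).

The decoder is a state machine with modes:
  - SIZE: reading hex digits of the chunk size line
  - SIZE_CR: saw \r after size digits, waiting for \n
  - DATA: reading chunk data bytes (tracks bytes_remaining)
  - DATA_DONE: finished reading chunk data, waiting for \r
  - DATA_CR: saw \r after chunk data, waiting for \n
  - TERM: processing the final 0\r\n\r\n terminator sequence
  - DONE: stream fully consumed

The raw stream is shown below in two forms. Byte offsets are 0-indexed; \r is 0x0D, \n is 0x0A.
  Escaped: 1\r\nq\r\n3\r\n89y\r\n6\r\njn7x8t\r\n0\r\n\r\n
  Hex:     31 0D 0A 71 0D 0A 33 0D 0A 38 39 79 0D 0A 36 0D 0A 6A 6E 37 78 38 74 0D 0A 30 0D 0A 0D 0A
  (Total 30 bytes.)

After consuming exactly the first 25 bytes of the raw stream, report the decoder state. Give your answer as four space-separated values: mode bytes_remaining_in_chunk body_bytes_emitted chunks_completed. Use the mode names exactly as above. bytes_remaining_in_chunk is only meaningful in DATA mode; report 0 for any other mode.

Byte 0 = '1': mode=SIZE remaining=0 emitted=0 chunks_done=0
Byte 1 = 0x0D: mode=SIZE_CR remaining=0 emitted=0 chunks_done=0
Byte 2 = 0x0A: mode=DATA remaining=1 emitted=0 chunks_done=0
Byte 3 = 'q': mode=DATA_DONE remaining=0 emitted=1 chunks_done=0
Byte 4 = 0x0D: mode=DATA_CR remaining=0 emitted=1 chunks_done=0
Byte 5 = 0x0A: mode=SIZE remaining=0 emitted=1 chunks_done=1
Byte 6 = '3': mode=SIZE remaining=0 emitted=1 chunks_done=1
Byte 7 = 0x0D: mode=SIZE_CR remaining=0 emitted=1 chunks_done=1
Byte 8 = 0x0A: mode=DATA remaining=3 emitted=1 chunks_done=1
Byte 9 = '8': mode=DATA remaining=2 emitted=2 chunks_done=1
Byte 10 = '9': mode=DATA remaining=1 emitted=3 chunks_done=1
Byte 11 = 'y': mode=DATA_DONE remaining=0 emitted=4 chunks_done=1
Byte 12 = 0x0D: mode=DATA_CR remaining=0 emitted=4 chunks_done=1
Byte 13 = 0x0A: mode=SIZE remaining=0 emitted=4 chunks_done=2
Byte 14 = '6': mode=SIZE remaining=0 emitted=4 chunks_done=2
Byte 15 = 0x0D: mode=SIZE_CR remaining=0 emitted=4 chunks_done=2
Byte 16 = 0x0A: mode=DATA remaining=6 emitted=4 chunks_done=2
Byte 17 = 'j': mode=DATA remaining=5 emitted=5 chunks_done=2
Byte 18 = 'n': mode=DATA remaining=4 emitted=6 chunks_done=2
Byte 19 = '7': mode=DATA remaining=3 emitted=7 chunks_done=2
Byte 20 = 'x': mode=DATA remaining=2 emitted=8 chunks_done=2
Byte 21 = '8': mode=DATA remaining=1 emitted=9 chunks_done=2
Byte 22 = 't': mode=DATA_DONE remaining=0 emitted=10 chunks_done=2
Byte 23 = 0x0D: mode=DATA_CR remaining=0 emitted=10 chunks_done=2
Byte 24 = 0x0A: mode=SIZE remaining=0 emitted=10 chunks_done=3

Answer: SIZE 0 10 3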